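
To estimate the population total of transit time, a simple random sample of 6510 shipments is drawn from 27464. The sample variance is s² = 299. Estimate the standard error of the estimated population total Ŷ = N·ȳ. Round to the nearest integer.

5141

Var(Ŷ) = N²·Var(ȳ) = N²·(1 − n/N)·s²/n.
f = 6510/27464 = 0.23703758; Var(ȳ) = 0.76296242·299/6510 = 0.03504236.
Var(Ŷ) = 27464² · 0.03504236 = 2.6431446 × 10^7.
SE(Ŷ) = √(2.6431446 × 10^7) = 5141.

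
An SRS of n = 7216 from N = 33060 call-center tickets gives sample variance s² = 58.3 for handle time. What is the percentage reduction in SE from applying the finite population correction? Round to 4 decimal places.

11.5845

f = n/N = 7216/33060 = 0.21826981.
SE_no-fpc = √(s²/n) = 0.08988475; SE_fpc = √((1−f)s²/n) = 0.079472057.
Ratio = √(1−f) = 0.88415507. Reduction = 100·(1 − 0.88415507) = 11.5845%.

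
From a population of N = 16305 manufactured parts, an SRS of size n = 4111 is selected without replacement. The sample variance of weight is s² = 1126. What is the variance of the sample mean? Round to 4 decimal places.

0.2048

Under SRS without replacement, Var(ȳ) = (1 − f)·s²/n with f = n/N = 4111/16305 = 0.25213125.
Var(ȳ) = (1 − 0.25213125)·1126/4111 = 0.74786875·0.27389929 = 0.20484072.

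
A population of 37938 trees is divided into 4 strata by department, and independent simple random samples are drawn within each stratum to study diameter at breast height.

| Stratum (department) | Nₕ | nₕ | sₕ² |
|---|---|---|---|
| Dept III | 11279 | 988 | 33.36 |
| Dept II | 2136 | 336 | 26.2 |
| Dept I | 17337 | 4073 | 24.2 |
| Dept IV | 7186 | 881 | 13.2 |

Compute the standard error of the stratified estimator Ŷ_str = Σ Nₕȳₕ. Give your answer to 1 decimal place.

2502.8

Var(Ŷ_str) = Σₕ Nₕ²(1 − fₕ)sₕ²/nₕ.
Dept III: 11279²·(1 − 988/11279)·33.36/988 = 3.9191986 × 10^6.
Dept II: 2136²·(1 − 336/2136)·26.2/336 = 299802.86.
Dept I: 17337²·(1 − 4073/17337)·24.2/4073 = 1.3663105 × 10^6.
Dept IV: 7186²·(1 − 881/7186)·13.2/881 = 678844.54.
Sum = 6.2641565 × 10^6.
SE = √(6.2641565 × 10^6) = 2502.8.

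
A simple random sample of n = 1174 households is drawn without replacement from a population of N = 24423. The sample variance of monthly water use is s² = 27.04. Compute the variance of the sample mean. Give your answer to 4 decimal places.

Under SRS without replacement, Var(ȳ) = (1 − f)·s²/n with f = n/N = 1174/24423 = 0.04806944.
Var(ȳ) = (1 − 0.04806944)·27.04/1174 = 0.95193056·0.023032368 = 0.021925215.

0.0219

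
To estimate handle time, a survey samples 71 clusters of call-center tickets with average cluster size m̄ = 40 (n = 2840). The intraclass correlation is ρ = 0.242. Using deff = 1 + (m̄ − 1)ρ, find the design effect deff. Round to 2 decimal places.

10.44

deff = 1 + (40 − 1)·0.242 = 1 + 9.438 = 10.438.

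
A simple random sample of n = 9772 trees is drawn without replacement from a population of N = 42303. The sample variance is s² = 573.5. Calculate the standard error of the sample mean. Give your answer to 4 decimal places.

Under SRS without replacement, Var(ȳ) = (1 − f)·s²/n with f = n/N = 9772/42303 = 0.23100017.
Var(ȳ) = (1 − 0.23100017)·573.5/9772 = 0.76899983·0.058688088 = 0.04513113.
SE(ȳ) = √(0.04513113) = 0.2124.

0.2124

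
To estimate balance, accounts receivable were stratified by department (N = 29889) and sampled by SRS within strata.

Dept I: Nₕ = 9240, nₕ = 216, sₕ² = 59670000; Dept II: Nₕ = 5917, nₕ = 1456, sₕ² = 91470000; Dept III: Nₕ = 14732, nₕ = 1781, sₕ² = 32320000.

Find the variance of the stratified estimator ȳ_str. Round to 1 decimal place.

31515.9

Var(ȳ_str) = Σₕ Wₕ²(1 − fₕ)sₕ²/nₕ with Wₕ = Nₕ/N, N = 29889.
Dept I: Wₕ = 0.30914383; term = 0.30914383²·(1 − 0.02337662)·59670000/216 = 25784.017.
Dept II: Wₕ = 0.19796581; term = 0.19796581²·(1 − 0.24607064)·91470000/1456 = 1856.2152.
Dept III: Wₕ = 0.49289036; term = 0.49289036²·(1 − 0.12089329)·32320000/1781 = 3875.6957.
Sum = 31515.928.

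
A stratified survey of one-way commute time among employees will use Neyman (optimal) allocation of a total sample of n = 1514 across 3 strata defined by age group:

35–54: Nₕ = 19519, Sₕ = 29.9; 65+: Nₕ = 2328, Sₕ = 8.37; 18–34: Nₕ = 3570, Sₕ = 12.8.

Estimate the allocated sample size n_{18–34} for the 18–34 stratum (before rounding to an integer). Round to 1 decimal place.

106.6

Neyman allocation: nₕ = n·NₕSₕ / Σⱼ NⱼSⱼ.
Σ NⱼSⱼ = 19519·29.9 + 2328·8.37 + 3570·12.8 = 648799.46.
n_{18–34} = 1514·3570·12.8 / 648799.46 = 106.6.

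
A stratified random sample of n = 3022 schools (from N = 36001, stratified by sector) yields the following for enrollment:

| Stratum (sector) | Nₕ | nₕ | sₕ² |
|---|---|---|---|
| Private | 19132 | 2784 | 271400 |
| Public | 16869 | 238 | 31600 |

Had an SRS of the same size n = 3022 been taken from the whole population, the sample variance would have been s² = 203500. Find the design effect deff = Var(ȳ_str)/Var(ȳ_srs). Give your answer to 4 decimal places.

0.8473

Var(ȳ_str) = Σ Wₕ²(1−fₕ)sₕ²/nₕ with Wₕ = Nₕ/36001:
  Private: (19132/36001)²·(1−2784/19132)·271400/2784 = 23.525371
  Public: (16869/36001)²·(1−238/16869)·31600/238 = 28.740128
  → Var(ȳ_str) = 52.265499.
Var(ȳ_srs) = (1 − 3022/36001)·203500/3022 = 61.686889.
deff = 52.265499 / 61.686889 = 0.8473.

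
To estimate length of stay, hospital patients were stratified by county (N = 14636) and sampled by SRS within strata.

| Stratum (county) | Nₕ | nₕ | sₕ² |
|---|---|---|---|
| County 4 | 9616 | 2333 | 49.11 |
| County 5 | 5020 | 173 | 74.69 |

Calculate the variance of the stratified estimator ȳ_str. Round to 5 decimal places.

0.05592

Var(ȳ_str) = Σₕ Wₕ²(1 − fₕ)sₕ²/nₕ with Wₕ = Nₕ/N, N = 14636.
County 4: Wₕ = 0.65701011; term = 0.65701011²·(1 − 0.24261647)·49.11/2333 = 0.0068820078.
County 5: Wₕ = 0.34298989; term = 0.34298989²·(1 − 0.03446215)·74.69/173 = 0.049039755.
Sum = 0.055921763.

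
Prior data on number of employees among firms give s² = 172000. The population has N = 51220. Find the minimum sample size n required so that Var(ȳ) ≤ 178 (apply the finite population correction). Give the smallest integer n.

949

Without fpc, n₀ = s²/D = 172000/178 = 966.2921.
With fpc, (1 − n/N)·s²/n ≤ D requires n ≥ n₀/(1 + n₀/N) = 966.2921/(1 + 966.2921/51220) = 948.4000.
Rounding up, n = 949.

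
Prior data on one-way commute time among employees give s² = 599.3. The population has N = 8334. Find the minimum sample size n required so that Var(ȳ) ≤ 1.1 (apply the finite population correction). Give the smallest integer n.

Without fpc, n₀ = s²/D = 599.3/1.1 = 544.8182.
With fpc, (1 − n/N)·s²/n ≤ D requires n ≥ n₀/(1 + n₀/N) = 544.8182/(1 + 544.8182/8334) = 511.3873.
Rounding up, n = 512.

512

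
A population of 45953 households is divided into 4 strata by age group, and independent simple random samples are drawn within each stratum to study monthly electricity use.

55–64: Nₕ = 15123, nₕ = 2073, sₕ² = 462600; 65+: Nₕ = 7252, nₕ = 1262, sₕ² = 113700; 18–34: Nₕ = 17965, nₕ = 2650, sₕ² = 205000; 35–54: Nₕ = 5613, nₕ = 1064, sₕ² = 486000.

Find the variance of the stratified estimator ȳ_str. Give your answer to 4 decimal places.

38.3114

Var(ȳ_str) = Σₕ Wₕ²(1 − fₕ)sₕ²/nₕ with Wₕ = Nₕ/N, N = 45953.
55–64: Wₕ = 0.32909712; term = 0.32909712²·(1 − 0.13707598)·462600/2073 = 20.85581.
65+: Wₕ = 0.15781342; term = 0.15781342²·(1 − 0.17402096)·113700/1262 = 1.8533523.
18–34: Wₕ = 0.39094292; term = 0.39094292²·(1 − 0.14750905)·205000/2650 = 10.079163.
35–54: Wₕ = 0.12214654; term = 0.12214654²·(1 − 0.18955995)·486000/1064 = 5.5230361.
Sum = 38.311361.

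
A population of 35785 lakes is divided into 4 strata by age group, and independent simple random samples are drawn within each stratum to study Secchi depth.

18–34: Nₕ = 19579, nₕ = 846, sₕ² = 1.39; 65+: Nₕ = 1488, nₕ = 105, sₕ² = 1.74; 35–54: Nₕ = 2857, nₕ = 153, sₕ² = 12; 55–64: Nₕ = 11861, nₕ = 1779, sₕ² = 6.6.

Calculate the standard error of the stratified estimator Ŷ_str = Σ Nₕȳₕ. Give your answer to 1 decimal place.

1298.6

Var(Ŷ_str) = Σₕ Nₕ²(1 − fₕ)sₕ²/nₕ.
18–34: 19579²·(1 − 846/19579)·1.39/846 = 602618.25.
65+: 1488²·(1 − 105/1488)·1.74/105 = 34102.409.
35–54: 2857²·(1 − 153/2857)·12/153 = 605908.08.
55–64: 11861²·(1 − 1779/11861)·6.6/1779 = 443645.4.
Sum = 1.6862741 × 10^6.
SE = √(1.6862741 × 10^6) = 1298.6.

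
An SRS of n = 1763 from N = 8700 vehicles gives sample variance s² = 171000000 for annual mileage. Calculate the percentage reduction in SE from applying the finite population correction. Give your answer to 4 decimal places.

10.7052

f = n/N = 1763/8700 = 0.20264368.
SE_no-fpc = √(s²/n) = 311.43821; SE_fpc = √((1−f)s²/n) = 278.09816.
Ratio = √(1−f) = 0.89294811. Reduction = 100·(1 − 0.89294811) = 10.7052%.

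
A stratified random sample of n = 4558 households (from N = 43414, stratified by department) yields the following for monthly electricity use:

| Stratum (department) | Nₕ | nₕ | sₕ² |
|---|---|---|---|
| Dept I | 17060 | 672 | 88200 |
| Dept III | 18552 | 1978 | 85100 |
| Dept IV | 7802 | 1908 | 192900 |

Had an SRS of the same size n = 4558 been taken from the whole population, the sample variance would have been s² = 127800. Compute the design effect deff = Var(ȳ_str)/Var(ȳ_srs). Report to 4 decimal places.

Var(ȳ_str) = Σ Wₕ²(1−fₕ)sₕ²/nₕ with Wₕ = Nₕ/43414:
  Dept I: (17060/43414)²·(1−672/17060)·88200/672 = 19.469047
  Dept III: (18552/43414)²·(1−1978/18552)·85100/1978 = 7.0187818
  Dept IV: (7802/43414)²·(1−1908/7802)·192900/1908 = 2.4666659
  → Var(ȳ_str) = 28.954495.
Var(ȳ_srs) = (1 − 4558/43414)·127800/4558 = 25.094863.
deff = 28.954495 / 25.094863 = 1.1538.

1.1538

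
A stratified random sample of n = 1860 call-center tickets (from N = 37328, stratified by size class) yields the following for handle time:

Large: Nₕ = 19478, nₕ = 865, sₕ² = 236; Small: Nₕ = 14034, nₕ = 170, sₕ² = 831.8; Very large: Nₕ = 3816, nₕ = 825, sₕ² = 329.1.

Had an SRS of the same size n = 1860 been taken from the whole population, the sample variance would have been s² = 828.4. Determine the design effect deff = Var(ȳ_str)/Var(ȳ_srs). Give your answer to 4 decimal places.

1.7900

Var(ȳ_str) = Σ Wₕ²(1−fₕ)sₕ²/nₕ with Wₕ = Nₕ/37328:
  Large: (19478/37328)²·(1−865/19478)·236/865 = 0.070988368
  Small: (14034/37328)²·(1−170/14034)·831.8/170 = 0.68323574
  Very large: (3816/37328)²·(1−825/3816)·329.1/825 = 0.0032676029
  → Var(ȳ_str) = 0.75749171.
Var(ȳ_srs) = (1 − 1860/37328)·828.4/1860 = 0.42318389.
deff = 0.75749171 / 0.42318389 = 1.7900.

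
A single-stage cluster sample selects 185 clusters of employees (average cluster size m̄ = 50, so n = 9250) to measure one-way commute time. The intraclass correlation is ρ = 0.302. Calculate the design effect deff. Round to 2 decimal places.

15.80

deff = 1 + (50 − 1)·0.302 = 1 + 14.798 = 15.798.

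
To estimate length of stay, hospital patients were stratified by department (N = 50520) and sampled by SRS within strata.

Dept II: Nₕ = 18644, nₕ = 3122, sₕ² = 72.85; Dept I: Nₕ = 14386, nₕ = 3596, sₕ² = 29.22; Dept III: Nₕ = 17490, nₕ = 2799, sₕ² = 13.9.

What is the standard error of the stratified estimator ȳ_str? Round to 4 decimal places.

Var(ȳ_str) = Σₕ Wₕ²(1 − fₕ)sₕ²/nₕ with Wₕ = Nₕ/N, N = 50520.
Dept II: Wₕ = 0.36904196; term = 0.36904196²·(1 − 0.16745334)·72.85/3122 = 0.0026457984.
Dept I: Wₕ = 0.28475851; term = 0.28475851²·(1 − 0.24996524)·29.22/3596 = 4.9419158 × 10^-4.
Dept III: Wₕ = 0.34619952; term = 0.34619952²·(1 − 0.16003431)·13.9/2799 = 4.9994979 × 10^-4.
Sum = 0.0036399398.
SE = √(0.0036399398) = 0.0603.

0.0603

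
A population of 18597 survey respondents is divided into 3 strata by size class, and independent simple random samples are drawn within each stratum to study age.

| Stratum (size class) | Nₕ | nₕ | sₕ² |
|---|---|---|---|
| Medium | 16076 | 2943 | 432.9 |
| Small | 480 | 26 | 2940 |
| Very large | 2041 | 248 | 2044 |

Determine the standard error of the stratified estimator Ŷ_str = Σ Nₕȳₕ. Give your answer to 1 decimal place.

Var(Ŷ_str) = Σₕ Nₕ²(1 − fₕ)sₕ²/nₕ.
Medium: 16076²·(1 − 2943/16076)·432.9/2943 = 3.1055553 × 10^7.
Small: 480²·(1 − 26/480)·2940/26 = 2.4641723 × 10^7.
Very large: 2041²·(1 − 248/2041)·2044/248 = 3.016147 × 10^7.
Sum = 8.5858746 × 10^7.
SE = √(8.5858746 × 10^7) = 9266.0.

9266.0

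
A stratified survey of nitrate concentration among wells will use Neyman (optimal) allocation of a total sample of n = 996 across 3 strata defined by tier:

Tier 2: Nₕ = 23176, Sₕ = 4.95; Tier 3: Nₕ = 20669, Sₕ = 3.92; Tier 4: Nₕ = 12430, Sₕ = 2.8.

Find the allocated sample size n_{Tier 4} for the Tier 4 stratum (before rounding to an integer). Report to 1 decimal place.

150.4

Neyman allocation: nₕ = n·NₕSₕ / Σⱼ NⱼSⱼ.
Σ NⱼSⱼ = 23176·4.95 + 20669·3.92 + 12430·2.8 = 230547.68.
n_{Tier 4} = 996·12430·2.8 / 230547.68 = 150.4.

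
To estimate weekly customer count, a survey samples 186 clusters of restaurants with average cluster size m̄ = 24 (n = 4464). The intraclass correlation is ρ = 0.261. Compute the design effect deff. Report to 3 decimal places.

7.003

deff = 1 + (24 − 1)·0.261 = 1 + 6.003 = 7.003.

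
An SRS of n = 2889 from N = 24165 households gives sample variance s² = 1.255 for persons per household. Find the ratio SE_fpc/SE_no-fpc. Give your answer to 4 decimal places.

0.9383

f = n/N = 2889/24165 = 0.11955307.
SE_no-fpc = √(s²/n) = 0.020842418; SE_fpc = √((1−f)s²/n) = 0.019556885.
Ratio = √(1−f) = 0.93832133.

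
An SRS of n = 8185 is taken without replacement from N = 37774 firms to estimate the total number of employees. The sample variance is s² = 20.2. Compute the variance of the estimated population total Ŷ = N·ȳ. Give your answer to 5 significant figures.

Var(Ŷ) = N²·Var(ȳ) = N²·(1 − n/N)·s²/n.
f = 8185/37774 = 0.21668343; Var(ȳ) = 0.78331657·20.2/8185 = 0.0019331698.
Var(Ŷ) = 37774² · 0.0019331698 = 2.7583918 × 10^6.

2.7584 × 10^6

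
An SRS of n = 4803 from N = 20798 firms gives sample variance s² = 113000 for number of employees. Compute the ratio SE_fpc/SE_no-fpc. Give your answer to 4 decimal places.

0.8770

f = n/N = 4803/20798 = 0.23093567.
SE_no-fpc = √(s²/n) = 4.85046; SE_fpc = √((1−f)s²/n) = 4.2536746.
Ratio = √(1−f) = 0.87696313.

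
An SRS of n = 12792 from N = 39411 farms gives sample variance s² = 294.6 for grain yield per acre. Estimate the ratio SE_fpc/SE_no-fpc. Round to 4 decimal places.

f = n/N = 12792/39411 = 0.32457943.
SE_no-fpc = √(s²/n) = 0.15175645; SE_fpc = √((1−f)s²/n) = 0.12471948.
Ratio = √(1−f) = 0.82183975.

0.8218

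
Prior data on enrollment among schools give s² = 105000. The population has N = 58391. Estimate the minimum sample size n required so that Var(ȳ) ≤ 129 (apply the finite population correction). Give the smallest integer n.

803

Without fpc, n₀ = s²/D = 105000/129 = 813.9535.
With fpc, (1 − n/N)·s²/n ≤ D requires n ≥ n₀/(1 + n₀/N) = 813.9535/(1 + 813.9535/58391) = 802.7632.
Rounding up, n = 803.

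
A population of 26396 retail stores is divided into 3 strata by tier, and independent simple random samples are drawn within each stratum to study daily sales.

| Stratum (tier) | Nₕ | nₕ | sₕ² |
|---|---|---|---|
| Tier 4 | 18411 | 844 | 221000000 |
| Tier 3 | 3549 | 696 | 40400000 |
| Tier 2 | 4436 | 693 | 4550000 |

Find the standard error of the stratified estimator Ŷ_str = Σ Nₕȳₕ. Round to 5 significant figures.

Var(Ŷ_str) = Σₕ Nₕ²(1 − fₕ)sₕ²/nₕ.
Tier 4: 18411²·(1 − 844/18411)·221000000/844 = 8.4688571 × 10^13.
Tier 3: 3549²·(1 − 696/3549)·40400000/696 = 5.8773276 × 10^11.
Tier 2: 4436²·(1 − 693/4436)·4550000/693 = 1.0901582 × 10^11.
Sum = 8.538532 × 10^13.
SE = √(8.538532 × 10^13) = 9.2404 × 10^6.

9.2404 × 10^6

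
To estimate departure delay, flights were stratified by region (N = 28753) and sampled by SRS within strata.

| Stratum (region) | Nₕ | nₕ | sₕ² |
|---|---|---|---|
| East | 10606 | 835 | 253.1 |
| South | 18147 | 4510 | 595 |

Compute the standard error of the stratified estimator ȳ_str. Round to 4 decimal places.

0.2784

Var(ȳ_str) = Σₕ Wₕ²(1 − fₕ)sₕ²/nₕ with Wₕ = Nₕ/N, N = 28753.
East: Wₕ = 0.36886586; term = 0.36886586²·(1 − 0.07872902)·253.1/835 = 0.037995309.
South: Wₕ = 0.63113414; term = 0.63113414²·(1 − 0.24852593)·595/4510 = 0.039490968.
Sum = 0.077486277.
SE = √(0.077486277) = 0.2784.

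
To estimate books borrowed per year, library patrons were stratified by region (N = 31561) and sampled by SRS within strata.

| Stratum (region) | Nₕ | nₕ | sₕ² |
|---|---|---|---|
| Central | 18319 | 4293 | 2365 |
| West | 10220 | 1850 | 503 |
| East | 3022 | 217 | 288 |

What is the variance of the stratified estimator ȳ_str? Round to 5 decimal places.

0.17675

Var(ȳ_str) = Σₕ Wₕ²(1 − fₕ)sₕ²/nₕ with Wₕ = Nₕ/N, N = 31561.
Central: Wₕ = 0.58043155; term = 0.58043155²·(1 − 0.23434685)·2365/4293 = 0.14210336.
West: Wₕ = 0.32381737; term = 0.32381737²·(1 − 0.18101761)·503/1850 = 0.023349151.
East: Wₕ = 0.09575109; term = 0.09575109²·(1 − 0.07180675)·288/217 = 0.01129428.
Sum = 0.17674679.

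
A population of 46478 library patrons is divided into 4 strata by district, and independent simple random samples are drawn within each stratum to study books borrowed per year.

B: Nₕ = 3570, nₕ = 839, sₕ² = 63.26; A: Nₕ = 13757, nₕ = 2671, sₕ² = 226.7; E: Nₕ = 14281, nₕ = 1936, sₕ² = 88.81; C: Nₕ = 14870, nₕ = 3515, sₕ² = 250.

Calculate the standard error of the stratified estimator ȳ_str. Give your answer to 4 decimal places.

0.1250

Var(ȳ_str) = Σₕ Wₕ²(1 − fₕ)sₕ²/nₕ with Wₕ = Nₕ/N, N = 46478.
B: Wₕ = 0.07681053; term = 0.07681053²·(1 − 0.23501401)·63.26/839 = 3.4030026 × 10^-4.
A: Wₕ = 0.29598950; term = 0.29598950²·(1 − 0.19415570)·226.7/2671 = 0.0059921321.
E: Wₕ = 0.30726365; term = 0.30726365²·(1 − 0.13556474)·88.81/1936 = 0.003743789.
C: Wₕ = 0.31993631; term = 0.31993631²·(1 − 0.23638198)·250/3515 = 0.005559272.
Sum = 0.015635493.
SE = √(0.015635493) = 0.1250.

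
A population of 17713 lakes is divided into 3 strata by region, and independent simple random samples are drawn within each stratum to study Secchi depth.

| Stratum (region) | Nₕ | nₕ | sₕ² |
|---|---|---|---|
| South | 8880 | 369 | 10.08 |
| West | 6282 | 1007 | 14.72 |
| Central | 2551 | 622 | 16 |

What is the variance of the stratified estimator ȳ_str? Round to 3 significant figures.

Var(ȳ_str) = Σₕ Wₕ²(1 − fₕ)sₕ²/nₕ with Wₕ = Nₕ/N, N = 17713.
South: Wₕ = 0.50132671; term = 0.50132671²·(1 − 0.04155405)·10.08/369 = 0.0065802664.
West: Wₕ = 0.35465477; term = 0.35465477²·(1 − 0.16029927)·14.72/1007 = 0.0015438834.
Central: Wₕ = 0.14401852; term = 0.14401852²·(1 − 0.24382595)·16/622 = 4.0344844 × 10^-4.
Sum = 0.0085275982.

0.00853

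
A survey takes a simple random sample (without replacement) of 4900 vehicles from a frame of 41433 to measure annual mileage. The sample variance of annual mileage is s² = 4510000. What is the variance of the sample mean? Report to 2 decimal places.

Under SRS without replacement, Var(ȳ) = (1 − f)·s²/n with f = n/N = 4900/41433 = 0.11826322.
Var(ȳ) = (1 − 0.11826322)·4510000/4900 = 0.88173678·920.40816 = 811.55773.

811.56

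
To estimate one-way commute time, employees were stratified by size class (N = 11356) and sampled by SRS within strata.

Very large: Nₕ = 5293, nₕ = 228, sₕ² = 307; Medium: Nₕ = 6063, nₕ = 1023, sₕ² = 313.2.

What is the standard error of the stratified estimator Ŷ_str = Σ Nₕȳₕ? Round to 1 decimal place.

6741.9

Var(Ŷ_str) = Σₕ Nₕ²(1 − fₕ)sₕ²/nₕ.
Very large: 5293²·(1 − 228/5293)·307/228 = 3.6098144 × 10^7.
Medium: 6063²·(1 − 1023/6063)·313.2/1023 = 9.3554401 × 10^6.
Sum = 4.5453584 × 10^7.
SE = √(4.5453584 × 10^7) = 6741.9.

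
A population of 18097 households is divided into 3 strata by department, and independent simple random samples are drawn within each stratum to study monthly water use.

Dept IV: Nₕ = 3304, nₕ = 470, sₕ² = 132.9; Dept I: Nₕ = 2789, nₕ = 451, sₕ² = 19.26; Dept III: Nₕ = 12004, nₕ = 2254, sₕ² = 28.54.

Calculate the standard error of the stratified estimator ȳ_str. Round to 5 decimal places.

0.11602

Var(ȳ_str) = Σₕ Wₕ²(1 − fₕ)sₕ²/nₕ with Wₕ = Nₕ/N, N = 18097.
Dept IV: Wₕ = 0.18257170; term = 0.18257170²·(1 − 0.14225182)·132.9/470 = 0.0080845125.
Dept I: Wₕ = 0.15411394; term = 0.15411394²·(1 − 0.16170670)·19.26/451 = 8.5027535 × 10^-4.
Dept III: Wₕ = 0.66331436; term = 0.66331436²·(1 − 0.18777074)·28.54/2254 = 0.0045249886.
Sum = 0.013459776.
SE = √(0.013459776) = 0.11602.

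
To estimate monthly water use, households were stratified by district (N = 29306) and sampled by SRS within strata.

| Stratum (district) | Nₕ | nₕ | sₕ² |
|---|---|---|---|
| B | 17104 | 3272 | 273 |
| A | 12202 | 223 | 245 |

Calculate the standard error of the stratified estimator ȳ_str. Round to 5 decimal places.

Var(ȳ_str) = Σₕ Wₕ²(1 − fₕ)sₕ²/nₕ with Wₕ = Nₕ/N, N = 29306.
B: Wₕ = 0.58363475; term = 0.58363475²·(1 − 0.19130028)·273/3272 = 0.022983646.
A: Wₕ = 0.41636525; term = 0.41636525²·(1 − 0.01827569)·245/223 = 0.18698196.
Sum = 0.20996561.
SE = √(0.20996561) = 0.45822.

0.45822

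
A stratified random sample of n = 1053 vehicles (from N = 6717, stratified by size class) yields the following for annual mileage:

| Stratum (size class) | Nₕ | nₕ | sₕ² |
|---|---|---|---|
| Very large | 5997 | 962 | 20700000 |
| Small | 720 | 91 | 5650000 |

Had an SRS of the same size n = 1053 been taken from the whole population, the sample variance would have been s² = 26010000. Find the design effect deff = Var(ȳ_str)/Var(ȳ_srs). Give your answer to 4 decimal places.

0.7213

Var(ȳ_str) = Σ Wₕ²(1−fₕ)sₕ²/nₕ with Wₕ = Nₕ/6717:
  Very large: (5997/6717)²·(1−962/5997)·20700000/962 = 14400.518
  Small: (720/6717)²·(1−91/720)·5650000/91 = 623.2173
  → Var(ȳ_str) = 15023.735.
Var(ȳ_srs) = (1 − 1053/6717)·26010000/1053 = 20828.59.
deff = 15023.735 / 20828.59 = 0.7213.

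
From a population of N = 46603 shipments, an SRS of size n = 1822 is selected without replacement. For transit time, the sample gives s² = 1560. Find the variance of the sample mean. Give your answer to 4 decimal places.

0.8227

Under SRS without replacement, Var(ȳ) = (1 − f)·s²/n with f = n/N = 1822/46603 = 0.03909620.
Var(ȳ) = (1 − 0.03909620)·1560/1822 = 0.96090380·0.85620198 = 0.82272774.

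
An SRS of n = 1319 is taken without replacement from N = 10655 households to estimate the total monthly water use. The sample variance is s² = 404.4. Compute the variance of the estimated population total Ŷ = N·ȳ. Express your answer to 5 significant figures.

3.0499 × 10^7

Var(Ŷ) = N²·Var(ȳ) = N²·(1 − n/N)·s²/n.
f = 1319/10655 = 0.12379165; Var(ȳ) = 0.87620835·404.4/1319 = 0.26864189.
Var(Ŷ) = 10655² · 0.26864189 = 3.0498652 × 10^7.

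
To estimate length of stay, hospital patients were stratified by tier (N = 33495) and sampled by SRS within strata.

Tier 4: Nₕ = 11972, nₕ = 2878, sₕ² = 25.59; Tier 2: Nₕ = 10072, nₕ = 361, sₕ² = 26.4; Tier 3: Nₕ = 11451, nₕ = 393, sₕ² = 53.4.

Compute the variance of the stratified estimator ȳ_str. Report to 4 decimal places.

0.0226

Var(ȳ_str) = Σₕ Wₕ²(1 − fₕ)sₕ²/nₕ with Wₕ = Nₕ/N, N = 33495.
Tier 4: Wₕ = 0.35742648; term = 0.35742648²·(1 − 0.24039425)·25.59/2878 = 8.628617 × 10^-4.
Tier 2: Wₕ = 0.30070160; term = 0.30070160²·(1 − 0.03584194)·26.4/361 = 0.006375532.
Tier 3: Wₕ = 0.34187192; term = 0.34187192²·(1 − 0.03432015)·53.4/393 = 0.015335881.
Sum = 0.022574275.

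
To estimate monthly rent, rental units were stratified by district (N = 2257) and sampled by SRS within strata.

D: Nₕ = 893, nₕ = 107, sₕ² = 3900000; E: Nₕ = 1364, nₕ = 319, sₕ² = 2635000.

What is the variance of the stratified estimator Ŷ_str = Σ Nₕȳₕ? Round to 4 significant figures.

Var(Ŷ_str) = Σₕ Nₕ²(1 − fₕ)sₕ²/nₕ.
D: 893²·(1 − 107/893)·3900000/107 = 2.5583198 × 10^10.
E: 1364²·(1 − 319/1364)·2635000/319 = 1.1773907 × 10^10.
Sum = 3.7357105 × 10^10.

3.736 × 10^10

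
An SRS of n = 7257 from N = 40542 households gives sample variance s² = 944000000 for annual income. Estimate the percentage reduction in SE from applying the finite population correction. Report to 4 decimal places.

f = n/N = 7257/40542 = 0.17899956.
SE_no-fpc = √(s²/n) = 360.66785; SE_fpc = √((1−f)s²/n) = 326.79781.
Ratio = √(1−f) = 0.90609075. Reduction = 100·(1 − 0.90609075) = 9.3909%.

9.3909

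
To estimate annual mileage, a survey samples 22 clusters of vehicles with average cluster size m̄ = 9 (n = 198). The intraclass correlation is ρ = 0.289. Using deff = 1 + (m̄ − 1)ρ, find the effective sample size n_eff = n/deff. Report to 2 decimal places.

deff = 1 + (9 − 1)·0.289 = 1 + 2.312 = 3.312.
n_eff = 198 / 3.312 = 59.78.

59.78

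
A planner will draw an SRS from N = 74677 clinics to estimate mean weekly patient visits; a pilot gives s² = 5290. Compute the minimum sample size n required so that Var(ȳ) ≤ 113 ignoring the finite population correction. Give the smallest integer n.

47

Without fpc, n₀ = s²/D = 5290/113 = 46.8142.
Rounding up, n = 47.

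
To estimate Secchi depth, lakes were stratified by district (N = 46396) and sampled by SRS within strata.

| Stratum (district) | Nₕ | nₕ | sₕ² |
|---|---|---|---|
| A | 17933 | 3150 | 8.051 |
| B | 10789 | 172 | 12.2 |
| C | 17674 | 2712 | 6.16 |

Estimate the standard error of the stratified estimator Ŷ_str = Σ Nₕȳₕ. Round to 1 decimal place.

3066.4

Var(Ŷ_str) = Σₕ Nₕ²(1 − fₕ)sₕ²/nₕ.
A: 17933²·(1 − 3150/17933)·8.051/3150 = 677570.98.
B: 10789²·(1 − 172/10789)·12.2/172 = 8.1248321 × 10^6.
C: 17674²·(1 − 2712/17674)·6.16/2712 = 600641.77.
Sum = 9.4030449 × 10^6.
SE = √(9.4030449 × 10^6) = 3066.4.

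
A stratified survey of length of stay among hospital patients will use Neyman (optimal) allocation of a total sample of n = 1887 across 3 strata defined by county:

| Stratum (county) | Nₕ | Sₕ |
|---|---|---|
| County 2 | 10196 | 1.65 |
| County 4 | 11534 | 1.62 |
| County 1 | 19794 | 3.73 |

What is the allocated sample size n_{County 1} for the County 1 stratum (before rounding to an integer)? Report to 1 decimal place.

1274.2

Neyman allocation: nₕ = n·NₕSₕ / Σⱼ NⱼSⱼ.
Σ NⱼSⱼ = 10196·1.65 + 11534·1.62 + 19794·3.73 = 109340.1.
n_{County 1} = 1887·19794·3.73 / 109340.1 = 1274.2.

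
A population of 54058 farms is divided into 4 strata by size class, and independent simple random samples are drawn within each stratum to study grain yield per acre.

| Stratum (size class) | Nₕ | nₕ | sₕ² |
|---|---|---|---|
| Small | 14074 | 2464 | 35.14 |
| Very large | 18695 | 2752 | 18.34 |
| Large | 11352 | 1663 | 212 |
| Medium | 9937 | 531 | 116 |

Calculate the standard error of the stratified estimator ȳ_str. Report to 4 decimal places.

0.1152

Var(ȳ_str) = Σₕ Wₕ²(1 − fₕ)sₕ²/nₕ with Wₕ = Nₕ/N, N = 54058.
Small: Wₕ = 0.26034999; term = 0.26034999²·(1 − 0.17507461)·35.14/2464 = 7.9742688 × 10^-4.
Very large: Wₕ = 0.34583225; term = 0.34583225²·(1 − 0.14720514)·18.34/2752 = 6.797144 × 10^-4.
Large: Wₕ = 0.20999667; term = 0.20999667²·(1 − 0.14649401)·212/1663 = 0.0047981631.
Medium: Wₕ = 0.18382108; term = 0.18382108²·(1 − 0.05343665)·116/531 = 0.0069872098.
Sum = 0.013262514.
SE = √(0.013262514) = 0.1152.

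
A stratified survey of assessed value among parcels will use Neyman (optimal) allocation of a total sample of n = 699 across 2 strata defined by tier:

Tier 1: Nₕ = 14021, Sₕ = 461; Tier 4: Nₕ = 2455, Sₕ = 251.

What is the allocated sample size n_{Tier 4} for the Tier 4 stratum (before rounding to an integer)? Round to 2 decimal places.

60.84

Neyman allocation: nₕ = n·NₕSₕ / Σⱼ NⱼSⱼ.
Σ NⱼSⱼ = 14021·461 + 2455·251 = 7.079886 × 10^6.
n_{Tier 4} = 699·2455·251 / (7.079886 × 10^6) = 60.84.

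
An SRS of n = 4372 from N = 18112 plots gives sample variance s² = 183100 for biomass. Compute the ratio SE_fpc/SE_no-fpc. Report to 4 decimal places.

f = n/N = 4372/18112 = 0.24138693.
SE_no-fpc = √(s²/n) = 6.4714872; SE_fpc = √((1−f)s²/n) = 5.6365616.
Ratio = √(1−f) = 0.87098397.

0.8710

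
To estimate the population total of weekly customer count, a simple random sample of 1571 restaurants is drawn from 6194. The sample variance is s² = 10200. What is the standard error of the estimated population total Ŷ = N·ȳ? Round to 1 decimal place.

Var(Ŷ) = N²·Var(ȳ) = N²·(1 − n/N)·s²/n.
f = 1571/6194 = 0.25363255; Var(ȳ) = 0.74636745·10200/1571 = 4.8459249.
Var(Ŷ) = 6194² · 4.8459249 = 1.8591699 × 10^8.
SE(Ŷ) = √(1.8591699 × 10^8) = 13635.1.

13635.1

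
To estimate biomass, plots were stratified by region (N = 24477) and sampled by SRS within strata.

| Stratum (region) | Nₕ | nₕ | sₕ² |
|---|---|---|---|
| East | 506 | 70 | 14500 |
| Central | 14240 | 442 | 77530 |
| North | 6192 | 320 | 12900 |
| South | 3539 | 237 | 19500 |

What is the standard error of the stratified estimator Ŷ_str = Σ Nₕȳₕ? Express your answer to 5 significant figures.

Var(Ŷ_str) = Σₕ Nₕ²(1 − fₕ)sₕ²/nₕ.
East: 506²·(1 − 70/506)·14500/70 = 4.5699029 × 10^7.
Central: 14240²·(1 − 442/14240)·77530/442 = 3.4464632 × 10^10.
North: 6192²·(1 − 320/6192)·12900/320 = 1.4657393 × 10^9.
South: 3539²·(1 − 237/3539)·19500/237 = 9.6148806 × 10^8.
Sum = 3.6937558 × 10^10.
SE = √(3.6937558 × 10^10) = 192190.

192190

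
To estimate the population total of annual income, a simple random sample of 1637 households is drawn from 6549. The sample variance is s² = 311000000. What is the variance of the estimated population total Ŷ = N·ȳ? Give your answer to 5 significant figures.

Var(Ŷ) = N²·Var(ȳ) = N²·(1 − n/N)·s²/n.
f = 1637/6549 = 0.24996183; Var(ȳ) = 0.75003817·311000000/1637 = 142493.51.
Var(Ŷ) = 6549² · 142493.51 = 6.1114613 × 10^12.

6.1115 × 10^12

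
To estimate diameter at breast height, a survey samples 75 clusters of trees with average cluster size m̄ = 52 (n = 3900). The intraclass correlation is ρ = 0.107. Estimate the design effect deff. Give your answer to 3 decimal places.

6.457

deff = 1 + (52 − 1)·0.107 = 1 + 5.457 = 6.457.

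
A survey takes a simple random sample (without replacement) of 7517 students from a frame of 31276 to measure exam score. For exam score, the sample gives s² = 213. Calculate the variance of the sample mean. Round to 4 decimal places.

0.0215

Under SRS without replacement, Var(ȳ) = (1 − f)·s²/n with f = n/N = 7517/31276 = 0.24034403.
Var(ȳ) = (1 − 0.24034403)·213/7517 = 0.75965597·0.028335772 = 0.021525438.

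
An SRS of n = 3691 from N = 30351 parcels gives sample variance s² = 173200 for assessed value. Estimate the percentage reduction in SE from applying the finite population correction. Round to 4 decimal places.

f = n/N = 3691/30351 = 0.12161049.
SE_no-fpc = √(s²/n) = 6.850179; SE_fpc = √((1−f)s²/n) = 6.4201547.
Ratio = √(1−f) = 0.93722436. Reduction = 100·(1 − 0.93722436) = 6.2776%.

6.2776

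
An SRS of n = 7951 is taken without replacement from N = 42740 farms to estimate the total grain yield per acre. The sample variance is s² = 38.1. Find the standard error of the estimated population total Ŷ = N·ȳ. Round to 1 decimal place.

Var(Ŷ) = N²·Var(ȳ) = N²·(1 − n/N)·s²/n.
f = 7951/42740 = 0.18603182; Var(ȳ) = 0.81396818·38.1/7951 = 0.0039004135.
Var(Ŷ) = 42740² · 0.0039004135 = 7.124915 × 10^6.
SE(Ŷ) = √(7.124915 × 10^6) = 2669.3.

2669.3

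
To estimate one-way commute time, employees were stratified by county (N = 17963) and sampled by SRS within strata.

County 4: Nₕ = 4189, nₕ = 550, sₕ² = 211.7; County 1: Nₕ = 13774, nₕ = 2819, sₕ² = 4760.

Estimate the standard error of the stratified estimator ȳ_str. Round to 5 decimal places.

0.89879

Var(ȳ_str) = Σₕ Wₕ²(1 − fₕ)sₕ²/nₕ with Wₕ = Nₕ/N, N = 17963.
County 4: Wₕ = 0.23320158; term = 0.23320158²·(1 − 0.13129625)·211.7/550 = 0.018184143.
County 1: Wₕ = 0.76679842; term = 0.76679842²·(1 − 0.20466096)·4760/2819 = 0.78963538.
Sum = 0.80781952.
SE = √(0.80781952) = 0.89879.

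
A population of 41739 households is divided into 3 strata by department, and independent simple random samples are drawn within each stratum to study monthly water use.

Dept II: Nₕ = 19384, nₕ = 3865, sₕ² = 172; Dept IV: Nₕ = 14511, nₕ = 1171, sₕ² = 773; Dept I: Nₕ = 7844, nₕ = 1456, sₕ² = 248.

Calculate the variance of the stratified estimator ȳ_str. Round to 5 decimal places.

0.08593

Var(ȳ_str) = Σₕ Wₕ²(1 − fₕ)sₕ²/nₕ with Wₕ = Nₕ/N, N = 41739.
Dept II: Wₕ = 0.46440978; term = 0.46440978²·(1 − 0.19939125)·172/3865 = 0.0076842592.
Dept IV: Wₕ = 0.34766046; term = 0.34766046²·(1 − 0.08069740)·773/1171 = 0.073348577.
Dept I: Wₕ = 0.18792975; term = 0.18792975²·(1 − 0.18561958)·248/1456 = 0.0048990144.
Sum = 0.085931851.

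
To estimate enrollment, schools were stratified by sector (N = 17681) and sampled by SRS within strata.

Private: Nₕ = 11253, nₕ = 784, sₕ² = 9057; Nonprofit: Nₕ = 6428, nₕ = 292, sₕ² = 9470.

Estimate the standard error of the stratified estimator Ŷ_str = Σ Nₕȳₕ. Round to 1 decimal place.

Var(Ŷ_str) = Σₕ Nₕ²(1 − fₕ)sₕ²/nₕ.
Private: 11253²·(1 − 784/11253)·9057/784 = 1.3609489 × 10^9.
Nonprofit: 6428²·(1 − 292/6428)·9470/292 = 1.2791702 × 10^9.
Sum = 2.6401191 × 10^9.
SE = √(2.6401191 × 10^9) = 51382.1.

51382.1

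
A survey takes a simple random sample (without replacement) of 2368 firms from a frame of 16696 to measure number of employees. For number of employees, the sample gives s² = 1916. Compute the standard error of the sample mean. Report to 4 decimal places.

Under SRS without replacement, Var(ȳ) = (1 − f)·s²/n with f = n/N = 2368/16696 = 0.14183038.
Var(ȳ) = (1 − 0.14183038)·1916/2368 = 0.85816962·0.80912162 = 0.6943636.
SE(ȳ) = √(0.6943636) = 0.8333.

0.8333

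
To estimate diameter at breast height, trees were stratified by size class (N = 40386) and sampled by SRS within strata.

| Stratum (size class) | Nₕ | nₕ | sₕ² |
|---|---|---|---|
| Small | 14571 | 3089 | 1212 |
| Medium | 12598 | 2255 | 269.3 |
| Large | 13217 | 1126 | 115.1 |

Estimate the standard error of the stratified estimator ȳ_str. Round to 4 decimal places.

Var(ȳ_str) = Σₕ Wₕ²(1 − fₕ)sₕ²/nₕ with Wₕ = Nₕ/N, N = 40386.
Small: Wₕ = 0.36079334; term = 0.36079334²·(1 − 0.21199643)·1212/3089 = 0.040246668.
Medium: Wₕ = 0.31193978; term = 0.31193978²·(1 − 0.17899667)·269.3/2255 = 0.0095406124.
Large: Wₕ = 0.32726687; term = 0.32726687²·(1 − 0.08519331)·115.1/1126 = 0.010015448.
Sum = 0.059802728.
SE = √(0.059802728) = 0.2445.

0.2445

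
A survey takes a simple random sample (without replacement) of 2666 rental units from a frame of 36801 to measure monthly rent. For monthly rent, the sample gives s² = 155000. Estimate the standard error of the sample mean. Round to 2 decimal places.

7.34

Under SRS without replacement, Var(ȳ) = (1 − f)·s²/n with f = n/N = 2666/36801 = 0.07244368.
Var(ȳ) = (1 − 0.07244368)·155000/2666 = 0.92755632·58.139535 = 53.927693.
SE(ȳ) = √(53.927693) = 7.34.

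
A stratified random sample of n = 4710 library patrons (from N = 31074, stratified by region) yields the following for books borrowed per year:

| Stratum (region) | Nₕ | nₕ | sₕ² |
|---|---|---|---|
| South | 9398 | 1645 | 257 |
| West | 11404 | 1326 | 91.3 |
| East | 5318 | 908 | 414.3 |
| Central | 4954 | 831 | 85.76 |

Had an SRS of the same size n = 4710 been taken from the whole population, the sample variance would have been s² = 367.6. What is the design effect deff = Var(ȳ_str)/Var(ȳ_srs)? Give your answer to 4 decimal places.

Var(ȳ_str) = Σ Wₕ²(1−fₕ)sₕ²/nₕ with Wₕ = Nₕ/31074:
  South: (9398/31074)²·(1−1645/9398)·257/1645 = 0.011789031
  West: (11404/31074)²·(1−1326/11404)·91.3/1326 = 0.0081952932
  East: (5318/31074)²·(1−908/5318)·414.3/908 = 0.01108209
  Central: (4954/31074)²·(1−831/4954)·85.76/831 = 0.0021830253
  → Var(ȳ_str) = 0.03324944.
Var(ȳ_srs) = (1 − 4710/31074)·367.6/4710 = 0.066216884.
deff = 0.03324944 / 0.066216884 = 0.5021.

0.5021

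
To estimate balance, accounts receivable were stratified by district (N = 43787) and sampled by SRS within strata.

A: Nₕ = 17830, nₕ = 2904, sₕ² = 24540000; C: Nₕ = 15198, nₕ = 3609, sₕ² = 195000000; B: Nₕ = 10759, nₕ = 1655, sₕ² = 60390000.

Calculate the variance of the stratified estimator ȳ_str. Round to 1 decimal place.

8000.6

Var(ȳ_str) = Σₕ Wₕ²(1 − fₕ)sₕ²/nₕ with Wₕ = Nₕ/N, N = 43787.
A: Wₕ = 0.40719848; term = 0.40719848²·(1 − 0.16287156)·24540000/2904 = 1172.9577.
C: Wₕ = 0.34708932; term = 0.34708932²·(1 − 0.23746546)·195000000/3609 = 4963.5197.
B: Wₕ = 0.24571220; term = 0.24571220²·(1 − 0.15382470)·60390000/1655 = 1864.1498.
Sum = 8000.6272.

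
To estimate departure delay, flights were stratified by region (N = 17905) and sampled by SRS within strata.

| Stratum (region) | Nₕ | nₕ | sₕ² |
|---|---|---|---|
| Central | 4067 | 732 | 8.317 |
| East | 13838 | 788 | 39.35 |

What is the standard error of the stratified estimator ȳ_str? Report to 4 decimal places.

Var(ȳ_str) = Σₕ Wₕ²(1 − fₕ)sₕ²/nₕ with Wₕ = Nₕ/N, N = 17905.
Central: Wₕ = 0.22714326; term = 0.22714326²·(1 − 0.17998525)·8.317/732 = 4.8070316 × 10^-4.
East: Wₕ = 0.77285674; term = 0.77285674²·(1 − 0.05694465)·39.35/788 = 0.028128962.
Sum = 0.028609665.
SE = √(0.028609665) = 0.1691.

0.1691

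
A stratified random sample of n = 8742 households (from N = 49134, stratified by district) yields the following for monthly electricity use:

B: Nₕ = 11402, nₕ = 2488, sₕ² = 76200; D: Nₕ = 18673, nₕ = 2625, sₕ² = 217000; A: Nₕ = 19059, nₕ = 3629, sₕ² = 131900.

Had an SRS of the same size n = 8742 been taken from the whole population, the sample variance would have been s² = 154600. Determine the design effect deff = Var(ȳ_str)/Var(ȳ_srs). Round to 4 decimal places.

Var(ȳ_str) = Σ Wₕ²(1−fₕ)sₕ²/nₕ with Wₕ = Nₕ/49134:
  B: (11402/49134)²·(1−2488/11402)·76200/2488 = 1.2894189
  D: (18673/49134)²·(1−2625/18673)·217000/2625 = 10.261272
  A: (19059/49134)²·(1−3629/19059)·131900/3629 = 4.4275107
  → Var(ȳ_str) = 15.978202.
Var(ȳ_srs) = (1 − 8742/49134)·154600/8742 = 14.538243.
deff = 15.978202 / 14.538243 = 1.0990.

1.0990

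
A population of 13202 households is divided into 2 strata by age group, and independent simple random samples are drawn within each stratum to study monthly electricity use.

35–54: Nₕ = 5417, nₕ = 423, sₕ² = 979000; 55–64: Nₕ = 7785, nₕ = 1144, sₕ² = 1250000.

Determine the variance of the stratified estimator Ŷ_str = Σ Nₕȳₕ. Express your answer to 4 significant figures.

Var(Ŷ_str) = Σₕ Nₕ²(1 − fₕ)sₕ²/nₕ.
35–54: 5417²·(1 − 423/5417)·979000/423 = 6.2610864 × 10^10.
55–64: 7785²·(1 − 1144/7785)·1250000/1144 = 5.6490587 × 10^10.
Sum = 1.1910145 × 10^11.

1.191 × 10^11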